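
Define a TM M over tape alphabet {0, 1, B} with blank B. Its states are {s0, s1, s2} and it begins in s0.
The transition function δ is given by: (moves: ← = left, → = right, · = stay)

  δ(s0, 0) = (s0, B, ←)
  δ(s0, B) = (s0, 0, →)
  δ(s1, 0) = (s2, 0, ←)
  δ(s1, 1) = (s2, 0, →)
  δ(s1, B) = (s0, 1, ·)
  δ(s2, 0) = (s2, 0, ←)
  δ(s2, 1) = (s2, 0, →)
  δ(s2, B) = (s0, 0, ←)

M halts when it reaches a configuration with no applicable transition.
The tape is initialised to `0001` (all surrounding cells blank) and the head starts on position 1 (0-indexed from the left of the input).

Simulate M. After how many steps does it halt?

14

state=s0 head=1 tape=BB0[0]01   (s0,0)→(s0,B,←)
state=s0 head=0 tape=BB[0]B01   (s0,0)→(s0,B,←)
state=s0 head=-1 tape=B[B]BB01   (s0,B)→(s0,0,→)
state=s0 head=0 tape=B0[B]B01   (s0,B)→(s0,0,→)
state=s0 head=1 tape=B00[B]01   (s0,B)→(s0,0,→)
state=s0 head=2 tape=B000[0]1   (s0,0)→(s0,B,←)
state=s0 head=1 tape=B00[0]B1   (s0,0)→(s0,B,←)
state=s0 head=0 tape=B0[0]BB1   (s0,0)→(s0,B,←)
state=s0 head=-1 tape=B[0]BBB1   (s0,0)→(s0,B,←)
state=s0 head=-2 tape=[B]BBBB1   (s0,B)→(s0,0,→)
state=s0 head=-1 tape=0[B]BBB1   (s0,B)→(s0,0,→)
state=s0 head=0 tape=00[B]BB1   (s0,B)→(s0,0,→)
state=s0 head=1 tape=000[B]B1   (s0,B)→(s0,0,→)
state=s0 head=2 tape=0000[B]1   (s0,B)→(s0,0,→)
state=s0 head=3 tape=00000[1]
M halts after 14 transitions.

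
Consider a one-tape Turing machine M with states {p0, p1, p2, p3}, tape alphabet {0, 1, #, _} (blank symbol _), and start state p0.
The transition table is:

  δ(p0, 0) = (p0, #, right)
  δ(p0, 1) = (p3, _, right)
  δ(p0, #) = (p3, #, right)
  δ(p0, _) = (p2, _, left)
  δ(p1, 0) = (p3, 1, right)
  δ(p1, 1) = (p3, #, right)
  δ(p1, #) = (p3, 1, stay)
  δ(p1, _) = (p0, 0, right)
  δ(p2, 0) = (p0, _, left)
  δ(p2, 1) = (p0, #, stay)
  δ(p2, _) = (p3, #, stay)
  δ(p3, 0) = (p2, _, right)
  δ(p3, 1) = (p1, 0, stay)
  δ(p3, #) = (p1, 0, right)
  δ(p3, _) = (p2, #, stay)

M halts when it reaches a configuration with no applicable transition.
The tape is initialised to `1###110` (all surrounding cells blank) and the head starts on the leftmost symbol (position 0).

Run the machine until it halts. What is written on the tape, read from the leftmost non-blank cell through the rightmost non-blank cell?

010#1_#

state=p0 head=0 tape=[1]###110___   (p0,1)→(p3,_,right)
state=p3 head=1 tape=_[#]##110___   (p3,#)→(p1,0,right)
state=p1 head=2 tape=_0[#]#110___   (p1,#)→(p3,1,stay)
state=p3 head=2 tape=_0[1]#110___   (p3,1)→(p1,0,stay)
state=p1 head=2 tape=_0[0]#110___   (p1,0)→(p3,1,right)
state=p3 head=3 tape=_01[#]110___   (p3,#)→(p1,0,right)
state=p1 head=4 tape=_010[1]10___   (p1,1)→(p3,#,right)
state=p3 head=5 tape=_010#[1]0___   (p3,1)→(p1,0,stay)
state=p1 head=5 tape=_010#[0]0___   (p1,0)→(p3,1,right)
state=p3 head=6 tape=_010#1[0]___   (p3,0)→(p2,_,right)
state=p2 head=7 tape=_010#1_[_]__   (p2,_)→(p3,#,stay)
state=p3 head=7 tape=_010#1_[#]__   (p3,#)→(p1,0,right)
state=p1 head=8 tape=_010#1_0[_]_   (p1,_)→(p0,0,right)
state=p0 head=9 tape=_010#1_00[_]   (p0,_)→(p2,_,left)
state=p2 head=8 tape=_010#1_0[0]_   (p2,0)→(p0,_,left)
state=p0 head=7 tape=_010#1_[0]__   (p0,0)→(p0,#,right)
state=p0 head=8 tape=_010#1_#[_]_   (p0,_)→(p2,_,left)
state=p2 head=7 tape=_010#1_[#]__
The non-blank tape span at halt is 010#1_#.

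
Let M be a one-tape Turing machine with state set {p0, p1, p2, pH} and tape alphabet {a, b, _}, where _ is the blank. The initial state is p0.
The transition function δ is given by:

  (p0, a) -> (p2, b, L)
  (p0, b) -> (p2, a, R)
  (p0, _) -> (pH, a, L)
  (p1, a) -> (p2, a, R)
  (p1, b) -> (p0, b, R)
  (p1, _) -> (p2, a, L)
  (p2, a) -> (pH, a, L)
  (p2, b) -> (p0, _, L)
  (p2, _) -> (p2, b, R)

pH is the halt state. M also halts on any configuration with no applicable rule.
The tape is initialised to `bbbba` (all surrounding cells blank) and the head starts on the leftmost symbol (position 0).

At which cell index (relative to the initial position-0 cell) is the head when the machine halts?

p0 | _[b]bbba   read b → write a, move R, go to p2
p2 | _a[b]bba   read b → write _, move L, go to p0
p0 | _[a]_bba   read a → write b, move L, go to p2
p2 | [_]b_bba   read _ → write b, move R, go to p2
p2 | b[b]_bba   read b → write _, move L, go to p0
p0 | [b]__bba   read b → write a, move R, go to p2
p2 | a[_]_bba   read _ → write b, move R, go to p2
p2 | ab[_]bba   read _ → write b, move R, go to p2
p2 | abb[b]ba   read b → write _, move L, go to p0
p0 | ab[b]_ba   read b → write a, move R, go to p2
p2 | aba[_]ba   read _ → write b, move R, go to p2
p2 | abab[b]a   read b → write _, move L, go to p0
p0 | aba[b]_a   read b → write a, move R, go to p2
p2 | abaa[_]a   read _ → write b, move R, go to p2
p2 | abaab[a]   read a → write a, move L, go to pH
pH | abaa[b]a
At halt the head is at cell 3.

3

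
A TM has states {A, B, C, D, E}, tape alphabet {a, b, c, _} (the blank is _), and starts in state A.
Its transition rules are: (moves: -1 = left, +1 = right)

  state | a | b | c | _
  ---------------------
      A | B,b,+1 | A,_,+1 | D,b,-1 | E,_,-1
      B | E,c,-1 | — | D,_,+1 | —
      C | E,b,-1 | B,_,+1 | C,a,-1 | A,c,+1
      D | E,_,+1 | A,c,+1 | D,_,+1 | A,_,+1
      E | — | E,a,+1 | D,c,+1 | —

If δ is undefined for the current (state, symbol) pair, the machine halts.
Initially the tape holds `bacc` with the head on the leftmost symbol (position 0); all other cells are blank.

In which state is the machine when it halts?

E

A | [b]acc__   read b → write _, move +1, go to A
A | _[a]cc__   read a → write b, move +1, go to B
B | _b[c]c__   read c → write _, move +1, go to D
D | _b_[c]__   read c → write _, move +1, go to D
D | _b__[_]_   read _ → write _, move +1, go to A
A | _b___[_]   read _ → write _, move -1, go to E
E | _b__[_]_
No transition is defined for (E, _); M halts in state E.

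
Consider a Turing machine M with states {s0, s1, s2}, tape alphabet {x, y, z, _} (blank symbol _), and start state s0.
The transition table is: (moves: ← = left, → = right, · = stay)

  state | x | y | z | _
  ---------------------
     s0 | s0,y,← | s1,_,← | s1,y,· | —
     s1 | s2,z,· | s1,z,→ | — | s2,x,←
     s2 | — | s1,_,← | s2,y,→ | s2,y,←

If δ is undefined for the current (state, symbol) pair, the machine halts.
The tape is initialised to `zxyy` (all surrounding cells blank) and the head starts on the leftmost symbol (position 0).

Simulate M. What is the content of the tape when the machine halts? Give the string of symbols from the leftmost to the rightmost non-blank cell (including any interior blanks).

state=s0 head=0 tape=[z]xyy   (s0,z)→(s1,y,·)
state=s1 head=0 tape=[y]xyy   (s1,y)→(s1,z,→)
state=s1 head=1 tape=z[x]yy   (s1,x)→(s2,z,·)
state=s2 head=1 tape=z[z]yy   (s2,z)→(s2,y,→)
state=s2 head=2 tape=zy[y]y   (s2,y)→(s1,_,←)
state=s1 head=1 tape=z[y]_y   (s1,y)→(s1,z,→)
state=s1 head=2 tape=zz[_]y   (s1,_)→(s2,x,←)
state=s2 head=1 tape=z[z]xy   (s2,z)→(s2,y,→)
state=s2 head=2 tape=zy[x]y
The non-blank tape span at halt is zyxy.

zyxy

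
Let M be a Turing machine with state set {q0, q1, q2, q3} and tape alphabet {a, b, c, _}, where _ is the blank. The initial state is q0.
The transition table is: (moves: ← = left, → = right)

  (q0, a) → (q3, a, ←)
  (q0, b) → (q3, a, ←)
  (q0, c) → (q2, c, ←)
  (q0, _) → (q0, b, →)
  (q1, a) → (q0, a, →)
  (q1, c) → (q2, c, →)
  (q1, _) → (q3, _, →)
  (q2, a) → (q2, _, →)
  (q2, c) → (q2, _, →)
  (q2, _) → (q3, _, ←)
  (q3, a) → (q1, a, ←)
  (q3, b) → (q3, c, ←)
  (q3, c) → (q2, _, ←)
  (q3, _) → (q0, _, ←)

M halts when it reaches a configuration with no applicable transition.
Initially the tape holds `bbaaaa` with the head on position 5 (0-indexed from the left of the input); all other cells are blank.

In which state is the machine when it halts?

q1

state=q0 head=5 tape=bbaaa[a]   (q0,a)→(q3,a,←)
state=q3 head=4 tape=bbaa[a]a   (q3,a)→(q1,a,←)
state=q1 head=3 tape=bba[a]aa   (q1,a)→(q0,a,→)
state=q0 head=4 tape=bbaa[a]a   (q0,a)→(q3,a,←)
state=q3 head=3 tape=bba[a]aa   (q3,a)→(q1,a,←)
state=q1 head=2 tape=bb[a]aaa   (q1,a)→(q0,a,→)
state=q0 head=3 tape=bba[a]aa   (q0,a)→(q3,a,←)
state=q3 head=2 tape=bb[a]aaa   (q3,a)→(q1,a,←)
state=q1 head=1 tape=b[b]aaaa
No transition is defined for (q1, b); M halts in state q1.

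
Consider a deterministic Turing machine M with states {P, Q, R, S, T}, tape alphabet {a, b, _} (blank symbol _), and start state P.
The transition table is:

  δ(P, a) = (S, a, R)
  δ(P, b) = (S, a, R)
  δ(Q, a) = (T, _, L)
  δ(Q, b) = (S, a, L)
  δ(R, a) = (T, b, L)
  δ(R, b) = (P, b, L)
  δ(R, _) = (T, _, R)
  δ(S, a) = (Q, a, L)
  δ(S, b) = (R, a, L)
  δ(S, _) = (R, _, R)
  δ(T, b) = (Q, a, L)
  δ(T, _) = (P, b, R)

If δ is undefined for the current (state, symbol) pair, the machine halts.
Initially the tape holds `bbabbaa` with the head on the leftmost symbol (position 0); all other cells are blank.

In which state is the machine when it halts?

Q

P | __[b]babbaa   read b → write a, move R, go to S
S | __a[b]abbaa   read b → write a, move L, go to R
R | __[a]aabbaa   read a → write b, move L, go to T
T | _[_]baabbaa   read _ → write b, move R, go to P
P | _b[b]aabbaa   read b → write a, move R, go to S
S | _ba[a]abbaa   read a → write a, move L, go to Q
Q | _b[a]aabbaa   read a → write _, move L, go to T
T | _[b]_aabbaa   read b → write a, move L, go to Q
Q | [_]a_aabbaa
No transition is defined for (Q, _); M halts in state Q.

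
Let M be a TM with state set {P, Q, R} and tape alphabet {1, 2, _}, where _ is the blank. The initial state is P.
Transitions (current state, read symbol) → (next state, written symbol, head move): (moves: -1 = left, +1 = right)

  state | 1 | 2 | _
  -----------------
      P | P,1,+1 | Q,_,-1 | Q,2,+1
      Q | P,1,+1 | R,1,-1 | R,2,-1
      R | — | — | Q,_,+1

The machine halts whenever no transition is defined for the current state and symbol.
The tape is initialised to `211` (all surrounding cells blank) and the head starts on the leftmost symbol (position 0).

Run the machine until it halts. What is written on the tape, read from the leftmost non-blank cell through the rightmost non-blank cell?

121122

P | __[2]11__   read 2 → write _, move -1, go to Q
Q | _[_]_11__   read _ → write 2, move -1, go to R
R | [_]2_11__   read _ → write _, move +1, go to Q
Q | _[2]_11__   read 2 → write 1, move -1, go to R
R | [_]1_11__   read _ → write _, move +1, go to Q
Q | _[1]_11__   read 1 → write 1, move +1, go to P
P | _1[_]11__   read _ → write 2, move +1, go to Q
Q | _12[1]1__   read 1 → write 1, move +1, go to P
P | _121[1]__   read 1 → write 1, move +1, go to P
P | _1211[_]_   read _ → write 2, move +1, go to Q
Q | _12112[_]   read _ → write 2, move -1, go to R
R | _1211[2]2
The non-blank tape span at halt is 121122.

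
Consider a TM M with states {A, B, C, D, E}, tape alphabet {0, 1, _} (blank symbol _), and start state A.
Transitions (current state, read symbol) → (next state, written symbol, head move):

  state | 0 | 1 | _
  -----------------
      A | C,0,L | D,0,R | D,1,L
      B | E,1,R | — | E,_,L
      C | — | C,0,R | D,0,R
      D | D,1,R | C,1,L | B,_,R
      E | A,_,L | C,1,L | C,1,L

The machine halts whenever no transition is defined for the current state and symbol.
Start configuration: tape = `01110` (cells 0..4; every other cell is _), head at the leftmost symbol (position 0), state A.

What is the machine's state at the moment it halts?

A | _[0]1110   read 0 → write 0, move L, go to C
C | [_]01110   read _ → write 0, move R, go to D
D | 0[0]1110   read 0 → write 1, move R, go to D
D | 01[1]110   read 1 → write 1, move L, go to C
C | 0[1]1110   read 1 → write 0, move R, go to C
C | 00[1]110   read 1 → write 0, move R, go to C
C | 000[1]10   read 1 → write 0, move R, go to C
C | 0000[1]0   read 1 → write 0, move R, go to C
C | 00000[0]
No transition is defined for (C, 0); M halts in state C.

C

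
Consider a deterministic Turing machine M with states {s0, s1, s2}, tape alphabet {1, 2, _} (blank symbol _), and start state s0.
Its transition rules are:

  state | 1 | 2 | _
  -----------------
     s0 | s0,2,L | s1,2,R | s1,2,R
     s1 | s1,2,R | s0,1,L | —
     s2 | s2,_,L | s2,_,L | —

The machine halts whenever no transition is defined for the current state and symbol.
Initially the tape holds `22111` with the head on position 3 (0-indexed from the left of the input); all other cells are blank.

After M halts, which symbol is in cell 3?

2

state=s0 head=3 tape=221[1]1_   (s0,1)→(s0,2,L)
state=s0 head=2 tape=22[1]21_   (s0,1)→(s0,2,L)
state=s0 head=1 tape=2[2]221_   (s0,2)→(s1,2,R)
state=s1 head=2 tape=22[2]21_   (s1,2)→(s0,1,L)
state=s0 head=1 tape=2[2]121_   (s0,2)→(s1,2,R)
state=s1 head=2 tape=22[1]21_   (s1,1)→(s1,2,R)
state=s1 head=3 tape=222[2]1_   (s1,2)→(s0,1,L)
state=s0 head=2 tape=22[2]11_   (s0,2)→(s1,2,R)
state=s1 head=3 tape=222[1]1_   (s1,1)→(s1,2,R)
state=s1 head=4 tape=2222[1]_   (s1,1)→(s1,2,R)
state=s1 head=5 tape=22222[_]
Cell 3 holds 2 when M halts.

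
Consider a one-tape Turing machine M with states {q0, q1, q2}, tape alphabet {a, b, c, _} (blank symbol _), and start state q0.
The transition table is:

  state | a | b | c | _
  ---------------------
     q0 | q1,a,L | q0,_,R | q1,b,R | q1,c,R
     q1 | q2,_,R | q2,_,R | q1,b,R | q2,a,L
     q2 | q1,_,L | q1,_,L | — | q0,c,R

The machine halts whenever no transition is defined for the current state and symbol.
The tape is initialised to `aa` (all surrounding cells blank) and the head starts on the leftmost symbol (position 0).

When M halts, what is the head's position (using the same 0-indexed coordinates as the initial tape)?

3

state=q0 head=0 tape=____[a]a___   (q0,a)→(q1,a,L)
state=q1 head=-1 tape=___[_]aa___   (q1,_)→(q2,a,L)
state=q2 head=-2 tape=__[_]aaa___   (q2,_)→(q0,c,R)
state=q0 head=-1 tape=__c[a]aa___   (q0,a)→(q1,a,L)
state=q1 head=-2 tape=__[c]aaa___   (q1,c)→(q1,b,R)
state=q1 head=-1 tape=__b[a]aa___   (q1,a)→(q2,_,R)
state=q2 head=0 tape=__b_[a]a___   (q2,a)→(q1,_,L)
state=q1 head=-1 tape=__b[_]_a___   (q1,_)→(q2,a,L)
state=q2 head=-2 tape=__[b]a_a___   (q2,b)→(q1,_,L)
state=q1 head=-3 tape=_[_]_a_a___   (q1,_)→(q2,a,L)
state=q2 head=-4 tape=[_]a_a_a___   (q2,_)→(q0,c,R)
state=q0 head=-3 tape=c[a]_a_a___   (q0,a)→(q1,a,L)
state=q1 head=-4 tape=[c]a_a_a___   (q1,c)→(q1,b,R)
state=q1 head=-3 tape=b[a]_a_a___   (q1,a)→(q2,_,R)
state=q2 head=-2 tape=b_[_]a_a___   (q2,_)→(q0,c,R)
state=q0 head=-1 tape=b_c[a]_a___   (q0,a)→(q1,a,L)
state=q1 head=-2 tape=b_[c]a_a___   (q1,c)→(q1,b,R)
state=q1 head=-1 tape=b_b[a]_a___   (q1,a)→(q2,_,R)
state=q2 head=0 tape=b_b_[_]a___   (q2,_)→(q0,c,R)
state=q0 head=1 tape=b_b_c[a]___   (q0,a)→(q1,a,L)
state=q1 head=0 tape=b_b_[c]a___   (q1,c)→(q1,b,R)
state=q1 head=1 tape=b_b_b[a]___   (q1,a)→(q2,_,R)
state=q2 head=2 tape=b_b_b_[_]__   (q2,_)→(q0,c,R)
state=q0 head=3 tape=b_b_b_c[_]_   (q0,_)→(q1,c,R)
state=q1 head=4 tape=b_b_b_cc[_]   (q1,_)→(q2,a,L)
state=q2 head=3 tape=b_b_b_c[c]a
At halt the head is at cell 3.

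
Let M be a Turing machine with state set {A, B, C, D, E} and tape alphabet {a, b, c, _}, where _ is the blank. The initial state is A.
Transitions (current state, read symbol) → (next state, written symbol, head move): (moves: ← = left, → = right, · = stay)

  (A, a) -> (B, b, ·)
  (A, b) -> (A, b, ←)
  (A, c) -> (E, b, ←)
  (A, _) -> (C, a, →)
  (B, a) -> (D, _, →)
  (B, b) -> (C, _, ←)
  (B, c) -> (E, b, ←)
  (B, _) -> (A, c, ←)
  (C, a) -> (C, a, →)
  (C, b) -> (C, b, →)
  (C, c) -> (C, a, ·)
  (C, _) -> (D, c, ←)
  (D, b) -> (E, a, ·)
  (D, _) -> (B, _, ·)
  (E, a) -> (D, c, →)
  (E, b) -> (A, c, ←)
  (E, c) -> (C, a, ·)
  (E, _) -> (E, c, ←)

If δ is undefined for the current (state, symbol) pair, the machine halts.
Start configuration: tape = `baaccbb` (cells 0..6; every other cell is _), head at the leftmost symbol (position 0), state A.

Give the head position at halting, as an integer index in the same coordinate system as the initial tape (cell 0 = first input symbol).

A | _[b]aaccbb_   read b → write b, move ←, go to A
A | [_]baaccbb_   read _ → write a, move →, go to C
C | a[b]aaccbb_   read b → write b, move →, go to C
C | ab[a]accbb_   read a → write a, move →, go to C
C | aba[a]ccbb_   read a → write a, move →, go to C
C | abaa[c]cbb_   read c → write a, move ·, go to C
C | abaa[a]cbb_   read a → write a, move →, go to C
C | abaaa[c]bb_   read c → write a, move ·, go to C
C | abaaa[a]bb_   read a → write a, move →, go to C
C | abaaaa[b]b_   read b → write b, move →, go to C
C | abaaaab[b]_   read b → write b, move →, go to C
C | abaaaabb[_]   read _ → write c, move ←, go to D
D | abaaaab[b]c   read b → write a, move ·, go to E
E | abaaaab[a]c   read a → write c, move →, go to D
D | abaaaabc[c]
At halt the head is at cell 7.

7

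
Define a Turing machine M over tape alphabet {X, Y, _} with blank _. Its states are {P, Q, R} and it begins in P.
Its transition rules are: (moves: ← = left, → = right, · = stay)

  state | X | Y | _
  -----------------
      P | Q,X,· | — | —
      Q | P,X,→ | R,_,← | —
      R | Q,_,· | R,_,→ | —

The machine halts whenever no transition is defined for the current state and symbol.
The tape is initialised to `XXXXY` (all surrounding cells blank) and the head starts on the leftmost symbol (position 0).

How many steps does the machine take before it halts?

P | [X]XXXY   read X → write X, move ·, go to Q
Q | [X]XXXY   read X → write X, move →, go to P
P | X[X]XXY   read X → write X, move ·, go to Q
Q | X[X]XXY   read X → write X, move →, go to P
P | XX[X]XY   read X → write X, move ·, go to Q
Q | XX[X]XY   read X → write X, move →, go to P
P | XXX[X]Y   read X → write X, move ·, go to Q
Q | XXX[X]Y   read X → write X, move →, go to P
P | XXXX[Y]
M halts after 8 transitions.

8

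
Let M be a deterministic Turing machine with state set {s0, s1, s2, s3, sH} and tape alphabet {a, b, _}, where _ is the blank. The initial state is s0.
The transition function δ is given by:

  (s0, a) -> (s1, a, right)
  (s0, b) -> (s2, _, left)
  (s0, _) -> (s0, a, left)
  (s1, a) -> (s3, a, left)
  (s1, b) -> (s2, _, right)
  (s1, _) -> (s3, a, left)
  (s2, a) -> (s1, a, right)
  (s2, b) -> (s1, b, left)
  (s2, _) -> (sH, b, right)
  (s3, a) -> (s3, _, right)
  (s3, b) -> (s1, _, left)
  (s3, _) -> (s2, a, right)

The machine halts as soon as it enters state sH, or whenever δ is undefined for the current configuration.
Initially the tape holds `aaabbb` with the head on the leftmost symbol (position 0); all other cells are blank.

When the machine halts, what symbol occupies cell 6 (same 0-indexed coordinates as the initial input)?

a

s0 | [a]aabbb___   read a → write a, move right, go to s1
s1 | a[a]abbb___   read a → write a, move left, go to s3
s3 | [a]aabbb___   read a → write _, move right, go to s3
s3 | _[a]abbb___   read a → write _, move right, go to s3
s3 | __[a]bbb___   read a → write _, move right, go to s3
s3 | ___[b]bb___   read b → write _, move left, go to s1
s1 | __[_]_bb___   read _ → write a, move left, go to s3
s3 | _[_]a_bb___   read _ → write a, move right, go to s2
s2 | _a[a]_bb___   read a → write a, move right, go to s1
s1 | _aa[_]bb___   read _ → write a, move left, go to s3
s3 | _a[a]abb___   read a → write _, move right, go to s3
s3 | _a_[a]bb___   read a → write _, move right, go to s3
s3 | _a__[b]b___   read b → write _, move left, go to s1
s1 | _a_[_]_b___   read _ → write a, move left, go to s3
s3 | _a[_]a_b___   read _ → write a, move right, go to s2
s2 | _aa[a]_b___   read a → write a, move right, go to s1
s1 | _aaa[_]b___   read _ → write a, move left, go to s3
s3 | _aa[a]ab___   read a → write _, move right, go to s3
s3 | _aa_[a]b___   read a → write _, move right, go to s3
s3 | _aa__[b]___   read b → write _, move left, go to s1
s1 | _aa_[_]____   read _ → write a, move left, go to s3
s3 | _aa[_]a____   read _ → write a, move right, go to s2
s2 | _aaa[a]____   read a → write a, move right, go to s1
s1 | _aaaa[_]___   read _ → write a, move left, go to s3
s3 | _aaa[a]a___   read a → write _, move right, go to s3
s3 | _aaa_[a]___   read a → write _, move right, go to s3
s3 | _aaa__[_]__   read _ → write a, move right, go to s2
s2 | _aaa__a[_]_   read _ → write b, move right, go to sH
sH | _aaa__ab[_]
Cell 6 holds a when M halts.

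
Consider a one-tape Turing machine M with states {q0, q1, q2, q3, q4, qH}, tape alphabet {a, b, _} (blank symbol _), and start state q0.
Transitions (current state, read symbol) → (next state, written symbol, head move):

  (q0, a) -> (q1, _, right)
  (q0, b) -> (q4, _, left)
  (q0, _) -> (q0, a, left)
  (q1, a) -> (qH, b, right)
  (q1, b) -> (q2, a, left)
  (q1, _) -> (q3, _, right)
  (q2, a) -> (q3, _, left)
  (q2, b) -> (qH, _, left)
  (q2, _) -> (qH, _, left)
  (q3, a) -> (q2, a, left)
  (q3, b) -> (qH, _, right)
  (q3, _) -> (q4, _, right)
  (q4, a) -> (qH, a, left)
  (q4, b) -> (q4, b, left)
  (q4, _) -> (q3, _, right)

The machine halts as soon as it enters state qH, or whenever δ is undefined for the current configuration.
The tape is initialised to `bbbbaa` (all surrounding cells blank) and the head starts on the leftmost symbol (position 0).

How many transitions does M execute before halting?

state=q0 head=0 tape=_[b]bbbaa   (q0,b)→(q4,_,left)
state=q4 head=-1 tape=[_]_bbbaa   (q4,_)→(q3,_,right)
state=q3 head=0 tape=_[_]bbbaa   (q3,_)→(q4,_,right)
state=q4 head=1 tape=__[b]bbaa   (q4,b)→(q4,b,left)
state=q4 head=0 tape=_[_]bbbaa   (q4,_)→(q3,_,right)
state=q3 head=1 tape=__[b]bbaa   (q3,b)→(qH,_,right)
state=qH head=2 tape=___[b]baa
M halts after 6 transitions.

6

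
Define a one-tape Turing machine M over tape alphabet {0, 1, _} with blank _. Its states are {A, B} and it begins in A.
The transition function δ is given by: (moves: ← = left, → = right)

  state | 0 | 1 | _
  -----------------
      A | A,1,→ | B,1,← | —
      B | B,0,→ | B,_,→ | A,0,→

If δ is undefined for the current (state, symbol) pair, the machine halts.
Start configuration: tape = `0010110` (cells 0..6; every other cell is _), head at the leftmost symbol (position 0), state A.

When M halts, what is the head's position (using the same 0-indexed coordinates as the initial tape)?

state=A head=0 tape=[0]010110__   (A,0)→(A,1,→)
state=A head=1 tape=1[0]10110__   (A,0)→(A,1,→)
state=A head=2 tape=11[1]0110__   (A,1)→(B,1,←)
state=B head=1 tape=1[1]10110__   (B,1)→(B,_,→)
state=B head=2 tape=1_[1]0110__   (B,1)→(B,_,→)
state=B head=3 tape=1__[0]110__   (B,0)→(B,0,→)
state=B head=4 tape=1__0[1]10__   (B,1)→(B,_,→)
state=B head=5 tape=1__0_[1]0__   (B,1)→(B,_,→)
state=B head=6 tape=1__0__[0]__   (B,0)→(B,0,→)
state=B head=7 tape=1__0__0[_]_   (B,_)→(A,0,→)
state=A head=8 tape=1__0__00[_]
At halt the head is at cell 8.

8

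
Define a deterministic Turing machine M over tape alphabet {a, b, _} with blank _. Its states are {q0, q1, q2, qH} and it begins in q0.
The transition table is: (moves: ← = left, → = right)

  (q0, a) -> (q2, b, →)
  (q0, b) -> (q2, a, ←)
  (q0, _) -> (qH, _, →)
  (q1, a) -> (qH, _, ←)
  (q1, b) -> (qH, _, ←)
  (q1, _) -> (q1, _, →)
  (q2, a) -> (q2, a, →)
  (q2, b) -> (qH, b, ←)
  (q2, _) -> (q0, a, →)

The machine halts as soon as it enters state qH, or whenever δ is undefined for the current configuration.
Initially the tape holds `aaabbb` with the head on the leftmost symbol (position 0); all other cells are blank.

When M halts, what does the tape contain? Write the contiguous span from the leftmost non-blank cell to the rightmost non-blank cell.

baabbb

state=q0 head=0 tape=[a]aabbb   (q0,a)→(q2,b,→)
state=q2 head=1 tape=b[a]abbb   (q2,a)→(q2,a,→)
state=q2 head=2 tape=ba[a]bbb   (q2,a)→(q2,a,→)
state=q2 head=3 tape=baa[b]bb   (q2,b)→(qH,b,←)
state=qH head=2 tape=ba[a]bbb
The non-blank tape span at halt is baabbb.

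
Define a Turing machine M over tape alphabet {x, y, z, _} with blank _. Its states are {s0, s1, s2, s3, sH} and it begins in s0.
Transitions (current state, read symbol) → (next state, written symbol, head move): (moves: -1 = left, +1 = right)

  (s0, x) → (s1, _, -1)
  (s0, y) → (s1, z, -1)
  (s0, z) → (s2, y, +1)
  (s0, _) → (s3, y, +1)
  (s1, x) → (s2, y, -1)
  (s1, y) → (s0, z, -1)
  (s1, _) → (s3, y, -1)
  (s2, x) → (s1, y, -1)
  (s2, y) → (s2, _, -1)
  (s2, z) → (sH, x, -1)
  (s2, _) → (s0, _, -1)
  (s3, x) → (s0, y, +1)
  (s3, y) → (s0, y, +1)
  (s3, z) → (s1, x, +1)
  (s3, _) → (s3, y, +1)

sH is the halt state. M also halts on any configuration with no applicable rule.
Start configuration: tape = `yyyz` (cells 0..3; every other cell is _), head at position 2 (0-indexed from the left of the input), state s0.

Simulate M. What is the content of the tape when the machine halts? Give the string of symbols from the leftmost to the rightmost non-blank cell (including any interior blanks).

yyyxzz

state=s0 head=2 tape=__yy[y]z   (s0,y)→(s1,z,-1)
state=s1 head=1 tape=__y[y]zz   (s1,y)→(s0,z,-1)
state=s0 head=0 tape=__[y]zzz   (s0,y)→(s1,z,-1)
state=s1 head=-1 tape=_[_]zzzz   (s1,_)→(s3,y,-1)
state=s3 head=-2 tape=[_]yzzzz   (s3,_)→(s3,y,+1)
state=s3 head=-1 tape=y[y]zzzz   (s3,y)→(s0,y,+1)
state=s0 head=0 tape=yy[z]zzz   (s0,z)→(s2,y,+1)
state=s2 head=1 tape=yyy[z]zz   (s2,z)→(sH,x,-1)
state=sH head=0 tape=yy[y]xzz
The non-blank tape span at halt is yyyxzz.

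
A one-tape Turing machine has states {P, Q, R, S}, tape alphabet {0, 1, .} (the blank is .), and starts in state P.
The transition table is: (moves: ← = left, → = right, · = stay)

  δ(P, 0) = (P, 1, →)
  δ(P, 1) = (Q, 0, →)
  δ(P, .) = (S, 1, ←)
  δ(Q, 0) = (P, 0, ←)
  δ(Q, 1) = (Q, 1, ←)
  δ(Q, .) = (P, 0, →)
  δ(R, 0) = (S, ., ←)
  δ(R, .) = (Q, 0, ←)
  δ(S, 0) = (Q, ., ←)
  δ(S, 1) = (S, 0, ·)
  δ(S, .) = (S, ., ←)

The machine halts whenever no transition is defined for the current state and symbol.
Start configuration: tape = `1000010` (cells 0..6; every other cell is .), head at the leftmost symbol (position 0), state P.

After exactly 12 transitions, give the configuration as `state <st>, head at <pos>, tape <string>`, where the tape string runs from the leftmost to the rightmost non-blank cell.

state=P head=0 tape=[1]000010.   (P,1)→(Q,0,→)
state=Q head=1 tape=0[0]00010.   (Q,0)→(P,0,←)
state=P head=0 tape=[0]000010.   (P,0)→(P,1,→)
state=P head=1 tape=1[0]00010.   (P,0)→(P,1,→)
state=P head=2 tape=11[0]0010.   (P,0)→(P,1,→)
state=P head=3 tape=111[0]010.   (P,0)→(P,1,→)
state=P head=4 tape=1111[0]10.   (P,0)→(P,1,→)
state=P head=5 tape=11111[1]0.   (P,1)→(Q,0,→)
state=Q head=6 tape=111110[0].   (Q,0)→(P,0,←)
state=P head=5 tape=11111[0]0.   (P,0)→(P,1,→)
state=P head=6 tape=111111[0].   (P,0)→(P,1,→)
state=P head=7 tape=1111111[.]   (P,.)→(S,1,←)
state=S head=6 tape=111111[1]1
After 12 steps: state S, head at 6, tape 11111111.

state S, head at 6, tape 11111111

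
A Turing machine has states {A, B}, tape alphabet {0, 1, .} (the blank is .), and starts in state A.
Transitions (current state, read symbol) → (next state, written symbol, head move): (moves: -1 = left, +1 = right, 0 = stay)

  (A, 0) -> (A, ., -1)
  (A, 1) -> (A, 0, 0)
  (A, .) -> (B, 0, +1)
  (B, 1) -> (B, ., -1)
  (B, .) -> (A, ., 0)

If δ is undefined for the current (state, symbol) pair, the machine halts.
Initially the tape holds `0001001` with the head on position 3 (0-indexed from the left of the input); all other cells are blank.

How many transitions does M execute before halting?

14

state=A head=3 tape=.000[1]001   (A,1)→(A,0,0)
state=A head=3 tape=.000[0]001   (A,0)→(A,.,-1)
state=A head=2 tape=.00[0].001   (A,0)→(A,.,-1)
state=A head=1 tape=.0[0]..001   (A,0)→(A,.,-1)
state=A head=0 tape=.[0]...001   (A,0)→(A,.,-1)
state=A head=-1 tape=[.]....001   (A,.)→(B,0,+1)
state=B head=0 tape=0[.]...001   (B,.)→(A,.,0)
state=A head=0 tape=0[.]...001   (A,.)→(B,0,+1)
state=B head=1 tape=00[.]..001   (B,.)→(A,.,0)
state=A head=1 tape=00[.]..001   (A,.)→(B,0,+1)
state=B head=2 tape=000[.].001   (B,.)→(A,.,0)
state=A head=2 tape=000[.].001   (A,.)→(B,0,+1)
state=B head=3 tape=0000[.]001   (B,.)→(A,.,0)
state=A head=3 tape=0000[.]001   (A,.)→(B,0,+1)
state=B head=4 tape=00000[0]01
M halts after 14 transitions.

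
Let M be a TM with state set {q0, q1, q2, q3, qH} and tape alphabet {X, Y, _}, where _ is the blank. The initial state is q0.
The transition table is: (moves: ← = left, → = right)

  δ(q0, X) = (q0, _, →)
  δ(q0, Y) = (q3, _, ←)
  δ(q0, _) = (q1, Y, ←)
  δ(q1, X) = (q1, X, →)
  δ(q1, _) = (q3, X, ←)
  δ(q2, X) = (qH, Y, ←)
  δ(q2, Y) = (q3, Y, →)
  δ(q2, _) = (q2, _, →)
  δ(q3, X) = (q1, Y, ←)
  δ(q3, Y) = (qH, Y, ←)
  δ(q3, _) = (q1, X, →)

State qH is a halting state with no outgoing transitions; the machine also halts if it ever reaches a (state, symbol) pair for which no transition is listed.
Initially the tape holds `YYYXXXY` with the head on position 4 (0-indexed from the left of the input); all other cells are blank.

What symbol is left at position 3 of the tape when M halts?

q0 | YYYX[X]XY   read X → write _, move →, go to q0
q0 | YYYX_[X]Y   read X → write _, move →, go to q0
q0 | YYYX__[Y]   read Y → write _, move ←, go to q3
q3 | YYYX_[_]_   read _ → write X, move →, go to q1
q1 | YYYX_X[_]   read _ → write X, move ←, go to q3
q3 | YYYX_[X]X   read X → write Y, move ←, go to q1
q1 | YYYX[_]YX   read _ → write X, move ←, go to q3
q3 | YYY[X]XYX   read X → write Y, move ←, go to q1
q1 | YY[Y]YXYX
Cell 3 holds Y when M halts.

Y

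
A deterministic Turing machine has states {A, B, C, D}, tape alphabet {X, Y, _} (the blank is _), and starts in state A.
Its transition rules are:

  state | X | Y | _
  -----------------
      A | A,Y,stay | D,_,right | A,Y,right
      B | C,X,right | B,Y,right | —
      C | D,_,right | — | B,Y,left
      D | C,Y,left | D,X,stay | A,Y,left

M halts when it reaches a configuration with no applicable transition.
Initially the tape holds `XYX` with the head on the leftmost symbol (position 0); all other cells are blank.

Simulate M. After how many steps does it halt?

5

A | _[X]YX   read X → write Y, move stay, go to A
A | _[Y]YX   read Y → write _, move right, go to D
D | __[Y]X   read Y → write X, move stay, go to D
D | __[X]X   read X → write Y, move left, go to C
C | _[_]YX   read _ → write Y, move left, go to B
B | [_]YYX
M halts after 5 transitions.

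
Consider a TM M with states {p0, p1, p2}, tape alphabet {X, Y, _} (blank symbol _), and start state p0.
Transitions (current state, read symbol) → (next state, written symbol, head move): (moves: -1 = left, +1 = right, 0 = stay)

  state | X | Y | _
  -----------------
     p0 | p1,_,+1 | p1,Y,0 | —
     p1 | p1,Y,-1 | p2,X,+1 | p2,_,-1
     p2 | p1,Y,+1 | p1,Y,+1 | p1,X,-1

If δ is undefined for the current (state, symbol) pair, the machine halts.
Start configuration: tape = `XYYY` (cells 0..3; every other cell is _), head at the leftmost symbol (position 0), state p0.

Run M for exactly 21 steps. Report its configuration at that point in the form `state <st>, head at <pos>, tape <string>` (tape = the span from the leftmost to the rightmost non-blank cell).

p0 | [X]YYY__   read X → write _, move +1, go to p1
p1 | _[Y]YY__   read Y → write X, move +1, go to p2
p2 | _X[Y]Y__   read Y → write Y, move +1, go to p1
p1 | _XY[Y]__   read Y → write X, move +1, go to p2
p2 | _XYX[_]_   read _ → write X, move -1, go to p1
p1 | _XY[X]X_   read X → write Y, move -1, go to p1
p1 | _X[Y]YX_   read Y → write X, move +1, go to p2
p2 | _XX[Y]X_   read Y → write Y, move +1, go to p1
p1 | _XXY[X]_   read X → write Y, move -1, go to p1
p1 | _XX[Y]Y_   read Y → write X, move +1, go to p2
p2 | _XXX[Y]_   read Y → write Y, move +1, go to p1
p1 | _XXXY[_]   read _ → write _, move -1, go to p2
p2 | _XXX[Y]_   read Y → write Y, move +1, go to p1
p1 | _XXXY[_]   read _ → write _, move -1, go to p2
p2 | _XXX[Y]_   read Y → write Y, move +1, go to p1
p1 | _XXXY[_]   read _ → write _, move -1, go to p2
p2 | _XXX[Y]_   read Y → write Y, move +1, go to p1
p1 | _XXXY[_]   read _ → write _, move -1, go to p2
p2 | _XXX[Y]_   read Y → write Y, move +1, go to p1
p1 | _XXXY[_]   read _ → write _, move -1, go to p2
p2 | _XXX[Y]_   read Y → write Y, move +1, go to p1
p1 | _XXXY[_]
After 21 steps: state p1, head at 5, tape XXXY.

state p1, head at 5, tape XXXY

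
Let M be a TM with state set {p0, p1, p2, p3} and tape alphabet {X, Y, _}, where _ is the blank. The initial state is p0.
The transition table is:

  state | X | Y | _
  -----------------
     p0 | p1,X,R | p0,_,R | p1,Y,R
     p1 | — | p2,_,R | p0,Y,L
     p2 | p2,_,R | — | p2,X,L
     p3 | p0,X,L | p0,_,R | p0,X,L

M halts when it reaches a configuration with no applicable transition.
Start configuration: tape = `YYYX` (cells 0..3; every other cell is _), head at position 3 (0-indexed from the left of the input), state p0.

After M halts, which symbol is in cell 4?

state=p0 head=3 tape=YYY[X]___   (p0,X)→(p1,X,R)
state=p1 head=4 tape=YYYX[_]__   (p1,_)→(p0,Y,L)
state=p0 head=3 tape=YYY[X]Y__   (p0,X)→(p1,X,R)
state=p1 head=4 tape=YYYX[Y]__   (p1,Y)→(p2,_,R)
state=p2 head=5 tape=YYYX_[_]_   (p2,_)→(p2,X,L)
state=p2 head=4 tape=YYYX[_]X_   (p2,_)→(p2,X,L)
state=p2 head=3 tape=YYY[X]XX_   (p2,X)→(p2,_,R)
state=p2 head=4 tape=YYY_[X]X_   (p2,X)→(p2,_,R)
state=p2 head=5 tape=YYY__[X]_   (p2,X)→(p2,_,R)
state=p2 head=6 tape=YYY___[_]   (p2,_)→(p2,X,L)
state=p2 head=5 tape=YYY__[_]X   (p2,_)→(p2,X,L)
state=p2 head=4 tape=YYY_[_]XX   (p2,_)→(p2,X,L)
state=p2 head=3 tape=YYY[_]XXX   (p2,_)→(p2,X,L)
state=p2 head=2 tape=YY[Y]XXXX
Cell 4 holds X when M halts.

X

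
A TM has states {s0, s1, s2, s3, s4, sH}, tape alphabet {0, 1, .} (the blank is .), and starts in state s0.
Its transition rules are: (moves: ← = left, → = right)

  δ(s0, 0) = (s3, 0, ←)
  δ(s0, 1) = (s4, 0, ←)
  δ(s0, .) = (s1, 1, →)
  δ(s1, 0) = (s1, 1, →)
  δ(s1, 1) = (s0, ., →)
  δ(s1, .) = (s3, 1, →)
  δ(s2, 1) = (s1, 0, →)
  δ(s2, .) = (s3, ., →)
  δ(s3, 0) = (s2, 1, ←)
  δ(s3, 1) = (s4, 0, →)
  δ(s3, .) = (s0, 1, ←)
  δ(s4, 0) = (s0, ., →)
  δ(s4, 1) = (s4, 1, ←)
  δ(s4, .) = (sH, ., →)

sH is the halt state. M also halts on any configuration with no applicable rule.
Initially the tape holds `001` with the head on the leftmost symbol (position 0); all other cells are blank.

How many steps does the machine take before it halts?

8

s0 | ...[0]01   read 0 → write 0, move ←, go to s3
s3 | ..[.]001   read . → write 1, move ←, go to s0
s0 | .[.]1001   read . → write 1, move →, go to s1
s1 | .1[1]001   read 1 → write ., move →, go to s0
s0 | .1.[0]01   read 0 → write 0, move ←, go to s3
s3 | .1[.]001   read . → write 1, move ←, go to s0
s0 | .[1]1001   read 1 → write 0, move ←, go to s4
s4 | [.]01001   read . → write ., move →, go to sH
sH | .[0]1001
M halts after 8 transitions.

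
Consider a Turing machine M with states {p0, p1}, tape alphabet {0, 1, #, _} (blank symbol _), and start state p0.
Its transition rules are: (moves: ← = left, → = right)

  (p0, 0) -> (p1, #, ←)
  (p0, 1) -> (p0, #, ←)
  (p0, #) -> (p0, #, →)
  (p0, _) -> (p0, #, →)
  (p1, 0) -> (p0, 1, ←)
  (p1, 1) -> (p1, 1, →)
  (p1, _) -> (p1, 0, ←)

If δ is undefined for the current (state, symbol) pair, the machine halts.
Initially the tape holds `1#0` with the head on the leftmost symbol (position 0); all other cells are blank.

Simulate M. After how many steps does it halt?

5

p0 | _[1]#0   read 1 → write #, move ←, go to p0
p0 | [_]##0   read _ → write #, move →, go to p0
p0 | #[#]#0   read # → write #, move →, go to p0
p0 | ##[#]0   read # → write #, move →, go to p0
p0 | ###[0]   read 0 → write #, move ←, go to p1
p1 | ##[#]#
M halts after 5 transitions.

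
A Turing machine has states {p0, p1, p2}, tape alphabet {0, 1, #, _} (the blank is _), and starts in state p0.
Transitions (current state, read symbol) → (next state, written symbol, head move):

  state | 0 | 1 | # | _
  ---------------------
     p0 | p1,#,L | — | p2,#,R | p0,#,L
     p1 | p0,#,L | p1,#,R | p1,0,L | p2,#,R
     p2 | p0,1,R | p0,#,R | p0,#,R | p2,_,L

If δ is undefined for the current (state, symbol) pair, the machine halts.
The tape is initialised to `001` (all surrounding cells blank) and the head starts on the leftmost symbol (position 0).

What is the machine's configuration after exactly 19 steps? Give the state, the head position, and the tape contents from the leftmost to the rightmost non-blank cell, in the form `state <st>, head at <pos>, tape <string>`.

state p1, head at -3, tape #000#1

p0 | ___[0]01   read 0 → write #, move L, go to p1
p1 | __[_]#01   read _ → write #, move R, go to p2
p2 | __#[#]01   read # → write #, move R, go to p0
p0 | __##[0]1   read 0 → write #, move L, go to p1
p1 | __#[#]#1   read # → write 0, move L, go to p1
p1 | __[#]0#1   read # → write 0, move L, go to p1
p1 | _[_]00#1   read _ → write #, move R, go to p2
p2 | _#[0]0#1   read 0 → write 1, move R, go to p0
p0 | _#1[0]#1   read 0 → write #, move L, go to p1
p1 | _#[1]##1   read 1 → write #, move R, go to p1
p1 | _##[#]#1   read # → write 0, move L, go to p1
p1 | _#[#]0#1   read # → write 0, move L, go to p1
p1 | _[#]00#1   read # → write 0, move L, go to p1
p1 | [_]000#1   read _ → write #, move R, go to p2
p2 | #[0]00#1   read 0 → write 1, move R, go to p0
p0 | #1[0]0#1   read 0 → write #, move L, go to p1
p1 | #[1]#0#1   read 1 → write #, move R, go to p1
p1 | ##[#]0#1   read # → write 0, move L, go to p1
p1 | #[#]00#1   read # → write 0, move L, go to p1
p1 | [#]000#1
After 19 steps: state p1, head at -3, tape #000#1.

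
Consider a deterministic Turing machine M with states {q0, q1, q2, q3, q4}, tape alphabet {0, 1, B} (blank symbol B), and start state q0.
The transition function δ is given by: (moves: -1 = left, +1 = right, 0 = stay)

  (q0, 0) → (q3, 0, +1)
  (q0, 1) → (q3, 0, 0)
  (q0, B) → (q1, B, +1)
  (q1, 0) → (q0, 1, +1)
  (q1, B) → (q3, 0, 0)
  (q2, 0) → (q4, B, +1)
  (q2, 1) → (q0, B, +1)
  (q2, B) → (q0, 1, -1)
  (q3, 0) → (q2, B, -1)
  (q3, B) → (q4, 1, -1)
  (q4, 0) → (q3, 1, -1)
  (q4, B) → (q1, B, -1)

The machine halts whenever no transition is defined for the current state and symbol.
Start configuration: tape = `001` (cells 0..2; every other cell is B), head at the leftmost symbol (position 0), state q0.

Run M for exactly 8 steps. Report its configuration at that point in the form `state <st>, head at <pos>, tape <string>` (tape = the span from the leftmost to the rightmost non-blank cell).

state q1, head at -1, tape 1BB1

q0 | BB[0]01   read 0 → write 0, move +1, go to q3
q3 | BB0[0]1   read 0 → write B, move -1, go to q2
q2 | BB[0]B1   read 0 → write B, move +1, go to q4
q4 | BBB[B]1   read B → write B, move -1, go to q1
q1 | BB[B]B1   read B → write 0, move 0, go to q3
q3 | BB[0]B1   read 0 → write B, move -1, go to q2
q2 | B[B]BB1   read B → write 1, move -1, go to q0
q0 | [B]1BB1   read B → write B, move +1, go to q1
q1 | B[1]BB1
After 8 steps: state q1, head at -1, tape 1BB1.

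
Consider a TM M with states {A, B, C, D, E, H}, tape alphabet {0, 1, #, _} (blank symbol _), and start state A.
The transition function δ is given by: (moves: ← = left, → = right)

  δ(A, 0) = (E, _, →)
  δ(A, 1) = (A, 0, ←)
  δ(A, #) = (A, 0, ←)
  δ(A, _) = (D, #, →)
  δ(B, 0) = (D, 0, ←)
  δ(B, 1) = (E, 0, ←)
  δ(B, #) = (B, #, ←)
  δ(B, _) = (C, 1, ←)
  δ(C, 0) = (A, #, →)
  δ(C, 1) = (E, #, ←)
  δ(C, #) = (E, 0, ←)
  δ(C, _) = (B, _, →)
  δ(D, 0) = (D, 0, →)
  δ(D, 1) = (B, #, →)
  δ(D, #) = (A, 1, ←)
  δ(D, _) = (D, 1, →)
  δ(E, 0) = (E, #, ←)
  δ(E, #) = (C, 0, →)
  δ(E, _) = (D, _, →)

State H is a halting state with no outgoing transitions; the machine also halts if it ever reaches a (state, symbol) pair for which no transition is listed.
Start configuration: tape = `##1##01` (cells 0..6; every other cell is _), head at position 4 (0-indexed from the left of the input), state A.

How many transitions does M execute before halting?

state=A head=4 tape=___##1#[#]01_   (A,#)→(A,0,←)
state=A head=3 tape=___##1[#]001_   (A,#)→(A,0,←)
state=A head=2 tape=___##[1]0001_   (A,1)→(A,0,←)
state=A head=1 tape=___#[#]00001_   (A,#)→(A,0,←)
state=A head=0 tape=___[#]000001_   (A,#)→(A,0,←)
state=A head=-1 tape=__[_]0000001_   (A,_)→(D,#,→)
state=D head=0 tape=__#[0]000001_   (D,0)→(D,0,→)
state=D head=1 tape=__#0[0]00001_   (D,0)→(D,0,→)
state=D head=2 tape=__#00[0]0001_   (D,0)→(D,0,→)
state=D head=3 tape=__#000[0]001_   (D,0)→(D,0,→)
state=D head=4 tape=__#0000[0]01_   (D,0)→(D,0,→)
state=D head=5 tape=__#00000[0]1_   (D,0)→(D,0,→)
state=D head=6 tape=__#000000[1]_   (D,1)→(B,#,→)
state=B head=7 tape=__#000000#[_]   (B,_)→(C,1,←)
state=C head=6 tape=__#000000[#]1   (C,#)→(E,0,←)
state=E head=5 tape=__#00000[0]01   (E,0)→(E,#,←)
state=E head=4 tape=__#0000[0]#01   (E,0)→(E,#,←)
state=E head=3 tape=__#000[0]##01   (E,0)→(E,#,←)
state=E head=2 tape=__#00[0]###01   (E,0)→(E,#,←)
state=E head=1 tape=__#0[0]####01   (E,0)→(E,#,←)
state=E head=0 tape=__#[0]#####01   (E,0)→(E,#,←)
state=E head=-1 tape=__[#]######01   (E,#)→(C,0,→)
state=C head=0 tape=__0[#]#####01   (C,#)→(E,0,←)
state=E head=-1 tape=__[0]0#####01   (E,0)→(E,#,←)
state=E head=-2 tape=_[_]#0#####01   (E,_)→(D,_,→)
state=D head=-1 tape=__[#]0#####01   (D,#)→(A,1,←)
state=A head=-2 tape=_[_]10#####01   (A,_)→(D,#,→)
state=D head=-1 tape=_#[1]0#####01   (D,1)→(B,#,→)
state=B head=0 tape=_##[0]#####01   (B,0)→(D,0,←)
state=D head=-1 tape=_#[#]0#####01   (D,#)→(A,1,←)
state=A head=-2 tape=_[#]10#####01   (A,#)→(A,0,←)
state=A head=-3 tape=[_]010#####01   (A,_)→(D,#,→)
state=D head=-2 tape=#[0]10#####01   (D,0)→(D,0,→)
state=D head=-1 tape=#0[1]0#####01   (D,1)→(B,#,→)
state=B head=0 tape=#0#[0]#####01   (B,0)→(D,0,←)
state=D head=-1 tape=#0[#]0#####01   (D,#)→(A,1,←)
state=A head=-2 tape=#[0]10#####01   (A,0)→(E,_,→)
state=E head=-1 tape=#_[1]0#####01
M halts after 37 transitions.

37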